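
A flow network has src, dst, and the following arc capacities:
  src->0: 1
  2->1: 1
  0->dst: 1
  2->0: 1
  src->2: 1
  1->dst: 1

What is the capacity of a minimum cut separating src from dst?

Max flow = 2 (via 2 augmenting paths).
In the residual at optimum, the set reachable from src is {src}.
Cut edges: src->2 (cap 1), src->0 (cap 1). Sum = 2.

2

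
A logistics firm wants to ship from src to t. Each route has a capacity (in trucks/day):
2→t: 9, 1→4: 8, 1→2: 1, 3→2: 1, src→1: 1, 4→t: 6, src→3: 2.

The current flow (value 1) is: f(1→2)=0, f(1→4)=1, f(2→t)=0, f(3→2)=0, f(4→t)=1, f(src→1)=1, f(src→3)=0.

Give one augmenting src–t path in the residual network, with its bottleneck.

Residual along src→3→2→t: src→3: 2, 3→2: 1, 2→t: 9.
Bottleneck = min = 1.

src→3→2→t, bottleneck 1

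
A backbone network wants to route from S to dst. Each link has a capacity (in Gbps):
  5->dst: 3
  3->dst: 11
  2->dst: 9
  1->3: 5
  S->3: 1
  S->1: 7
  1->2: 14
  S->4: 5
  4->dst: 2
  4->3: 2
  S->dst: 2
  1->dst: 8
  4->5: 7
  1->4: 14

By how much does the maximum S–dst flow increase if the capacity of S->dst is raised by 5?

Original max flow = 15.
After raising cap(S->dst), augmenting paths through that edge carry 5 more units.
New max flow = 20. Increase = 5.

5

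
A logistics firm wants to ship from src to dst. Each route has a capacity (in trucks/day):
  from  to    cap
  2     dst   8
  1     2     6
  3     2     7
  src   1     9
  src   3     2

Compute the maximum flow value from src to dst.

8

Augment src->3->2->dst: bottleneck 2. Total 2.
Augment src->1->2->dst: bottleneck 6. Total 8.
No augmenting path remains in the residual graph.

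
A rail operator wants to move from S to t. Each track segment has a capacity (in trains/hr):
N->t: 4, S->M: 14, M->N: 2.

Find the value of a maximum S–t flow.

2

Augment S->M->N->t: bottleneck 2. Total 2.
No augmenting path remains in the residual graph.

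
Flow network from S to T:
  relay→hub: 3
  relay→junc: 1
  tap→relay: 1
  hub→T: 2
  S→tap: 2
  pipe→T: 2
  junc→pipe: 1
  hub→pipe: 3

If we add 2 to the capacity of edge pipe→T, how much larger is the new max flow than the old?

0

Original max flow = 1.
Edge pipe→T does not cross the min cut (source side {S, tap}), so extra capacity there cannot help.
New max flow = 1. Increase = 0.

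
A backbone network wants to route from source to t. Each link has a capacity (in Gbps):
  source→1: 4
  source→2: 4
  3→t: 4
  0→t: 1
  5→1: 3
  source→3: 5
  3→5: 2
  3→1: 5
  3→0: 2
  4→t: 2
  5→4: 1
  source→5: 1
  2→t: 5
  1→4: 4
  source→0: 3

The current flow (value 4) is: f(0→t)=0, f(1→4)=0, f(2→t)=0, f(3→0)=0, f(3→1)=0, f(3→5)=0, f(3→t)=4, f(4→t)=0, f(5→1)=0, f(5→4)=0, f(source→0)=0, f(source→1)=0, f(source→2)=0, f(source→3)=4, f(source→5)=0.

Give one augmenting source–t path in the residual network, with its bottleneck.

Residual along source→2→t: source→2: 4, 2→t: 5.
Bottleneck = min = 4.

source→2→t, bottleneck 4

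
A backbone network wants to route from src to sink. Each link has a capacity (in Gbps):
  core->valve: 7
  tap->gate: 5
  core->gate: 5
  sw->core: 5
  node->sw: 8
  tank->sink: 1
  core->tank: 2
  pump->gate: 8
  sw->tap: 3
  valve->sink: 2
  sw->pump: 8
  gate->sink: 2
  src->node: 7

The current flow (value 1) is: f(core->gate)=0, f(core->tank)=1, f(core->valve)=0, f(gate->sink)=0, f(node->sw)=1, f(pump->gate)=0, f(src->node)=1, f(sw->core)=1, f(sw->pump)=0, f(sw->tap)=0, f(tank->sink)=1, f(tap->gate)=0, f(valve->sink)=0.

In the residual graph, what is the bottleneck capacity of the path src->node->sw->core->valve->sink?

Residual capacities along the path: src->node: 6, node->sw: 7, sw->core: 4, core->valve: 7, valve->sink: 2.
Minimum is 2.

2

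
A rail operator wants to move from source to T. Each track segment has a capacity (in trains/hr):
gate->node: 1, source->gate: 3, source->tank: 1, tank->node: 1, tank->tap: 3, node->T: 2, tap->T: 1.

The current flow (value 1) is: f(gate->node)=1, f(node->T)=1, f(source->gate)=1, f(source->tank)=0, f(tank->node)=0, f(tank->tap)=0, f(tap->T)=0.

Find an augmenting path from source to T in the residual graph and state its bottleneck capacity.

source->tank->node->T, bottleneck 1

Residual along source->tank->node->T: source->tank: 1, tank->node: 1, node->T: 1.
Bottleneck = min = 1.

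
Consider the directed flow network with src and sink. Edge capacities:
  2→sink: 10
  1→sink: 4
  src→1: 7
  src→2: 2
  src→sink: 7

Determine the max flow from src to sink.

Augment src→sink: bottleneck 7. Total 7.
Augment src→2→sink: bottleneck 2. Total 9.
Augment src→1→sink: bottleneck 4. Total 13.
No augmenting path remains in the residual graph.

13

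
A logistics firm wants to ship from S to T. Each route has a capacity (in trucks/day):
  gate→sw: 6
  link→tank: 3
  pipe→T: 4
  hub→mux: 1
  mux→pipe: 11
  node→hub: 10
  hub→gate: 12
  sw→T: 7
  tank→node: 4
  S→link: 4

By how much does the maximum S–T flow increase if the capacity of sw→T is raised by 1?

0

Original max flow = 3.
Edge sw→T does not cross the min cut (source side {S, link}), so extra capacity there cannot help.
New max flow = 3. Increase = 0.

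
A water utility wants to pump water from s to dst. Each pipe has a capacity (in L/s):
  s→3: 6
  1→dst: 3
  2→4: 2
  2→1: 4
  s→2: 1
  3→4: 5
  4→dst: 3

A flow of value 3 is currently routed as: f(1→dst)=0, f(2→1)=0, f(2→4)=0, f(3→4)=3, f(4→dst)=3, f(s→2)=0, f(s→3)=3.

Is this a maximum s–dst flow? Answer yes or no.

Residual path s→2→1→dst has bottleneck 1 > 0.
Pushing 1 along it raises the flow to 4, so the given flow is not maximum.

No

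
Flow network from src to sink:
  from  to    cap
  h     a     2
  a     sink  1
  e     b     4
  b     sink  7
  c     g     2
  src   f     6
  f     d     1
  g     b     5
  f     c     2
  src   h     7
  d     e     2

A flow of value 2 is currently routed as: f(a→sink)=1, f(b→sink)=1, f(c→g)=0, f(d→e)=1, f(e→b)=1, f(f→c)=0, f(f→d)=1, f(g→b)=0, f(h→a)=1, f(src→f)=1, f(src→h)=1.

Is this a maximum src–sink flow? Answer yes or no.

No

Residual path src→f→c→g→b→sink has bottleneck 2 > 0.
Pushing 2 along it raises the flow to 4, so the given flow is not maximum.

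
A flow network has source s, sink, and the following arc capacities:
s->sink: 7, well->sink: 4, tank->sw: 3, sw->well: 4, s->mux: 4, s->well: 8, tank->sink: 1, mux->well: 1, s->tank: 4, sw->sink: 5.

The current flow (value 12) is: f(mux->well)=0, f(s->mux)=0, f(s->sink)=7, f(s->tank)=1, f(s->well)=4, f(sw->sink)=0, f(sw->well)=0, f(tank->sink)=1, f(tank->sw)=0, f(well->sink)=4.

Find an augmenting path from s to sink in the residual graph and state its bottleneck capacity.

s->tank->sw->sink, bottleneck 3

Residual along s->tank->sw->sink: s->tank: 3, tank->sw: 3, sw->sink: 5.
Bottleneck = min = 3.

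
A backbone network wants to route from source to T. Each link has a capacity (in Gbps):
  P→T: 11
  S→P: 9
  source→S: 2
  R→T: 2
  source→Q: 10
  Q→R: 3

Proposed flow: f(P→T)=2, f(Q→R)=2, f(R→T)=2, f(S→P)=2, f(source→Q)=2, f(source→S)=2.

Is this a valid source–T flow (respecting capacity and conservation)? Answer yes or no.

Every edge has 0 ≤ f(e) ≤ cap(e).
At each intermediate node, inflow equals outflow.

Yes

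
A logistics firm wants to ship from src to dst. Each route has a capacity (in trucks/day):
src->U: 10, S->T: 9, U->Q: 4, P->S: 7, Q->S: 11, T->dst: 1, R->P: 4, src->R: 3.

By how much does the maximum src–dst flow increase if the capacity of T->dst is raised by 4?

4

Original max flow = 1.
After raising cap(T->dst), augmenting paths through that edge carry 4 more units.
New max flow = 5. Increase = 4.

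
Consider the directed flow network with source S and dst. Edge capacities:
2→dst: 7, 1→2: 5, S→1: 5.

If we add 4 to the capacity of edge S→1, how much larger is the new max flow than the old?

0

Original max flow = 5.
Even with extra capacity on S→1, another cut of capacity 5 remains binding.
New max flow = 5. Increase = 0.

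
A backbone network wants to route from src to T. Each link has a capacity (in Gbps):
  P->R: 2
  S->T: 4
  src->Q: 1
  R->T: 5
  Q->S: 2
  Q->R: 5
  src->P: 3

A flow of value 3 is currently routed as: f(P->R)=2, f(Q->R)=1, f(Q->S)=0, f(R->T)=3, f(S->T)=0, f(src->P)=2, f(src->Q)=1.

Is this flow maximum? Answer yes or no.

Residual reachable from src: {P, src}; T is not reachable.
Saturated cut: src->Q, P->R with total capacity 3 = current flow value. Flow is maximum.

Yes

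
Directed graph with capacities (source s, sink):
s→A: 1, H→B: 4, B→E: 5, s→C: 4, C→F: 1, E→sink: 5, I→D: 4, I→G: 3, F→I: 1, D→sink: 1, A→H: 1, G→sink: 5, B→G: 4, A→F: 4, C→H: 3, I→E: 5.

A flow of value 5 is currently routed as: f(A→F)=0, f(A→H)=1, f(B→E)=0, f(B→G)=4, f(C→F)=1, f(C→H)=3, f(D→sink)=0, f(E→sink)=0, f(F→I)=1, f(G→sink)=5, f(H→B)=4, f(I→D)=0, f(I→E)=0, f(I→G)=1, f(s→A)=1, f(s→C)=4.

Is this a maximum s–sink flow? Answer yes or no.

Yes

Residual reachable from s: {s}; sink is not reachable.
Saturated cut: s→A, s→C with total capacity 5 = current flow value. Flow is maximum.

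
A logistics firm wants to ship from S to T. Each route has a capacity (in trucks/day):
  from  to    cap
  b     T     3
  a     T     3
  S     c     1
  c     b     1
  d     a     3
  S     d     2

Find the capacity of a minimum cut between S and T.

Max flow = 3 (via 2 augmenting paths).
In the residual at optimum, the set reachable from S is {S}.
Cut edges: S→d (cap 2), S→c (cap 1). Sum = 3.

3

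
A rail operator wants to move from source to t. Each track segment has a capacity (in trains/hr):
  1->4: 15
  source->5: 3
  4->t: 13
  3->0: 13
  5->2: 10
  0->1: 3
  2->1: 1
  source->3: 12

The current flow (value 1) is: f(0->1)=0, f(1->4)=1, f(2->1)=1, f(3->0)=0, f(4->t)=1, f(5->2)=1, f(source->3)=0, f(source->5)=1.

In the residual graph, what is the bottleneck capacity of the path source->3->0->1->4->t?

Residual capacities along the path: source->3: 12, 3->0: 13, 0->1: 3, 1->4: 14, 4->t: 12.
Minimum is 3.

3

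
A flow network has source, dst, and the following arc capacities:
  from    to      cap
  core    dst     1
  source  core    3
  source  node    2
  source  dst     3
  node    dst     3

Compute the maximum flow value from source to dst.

Augment source->dst: bottleneck 3. Total 3.
Augment source->node->dst: bottleneck 2. Total 5.
Augment source->core->dst: bottleneck 1. Total 6.
No augmenting path remains in the residual graph.

6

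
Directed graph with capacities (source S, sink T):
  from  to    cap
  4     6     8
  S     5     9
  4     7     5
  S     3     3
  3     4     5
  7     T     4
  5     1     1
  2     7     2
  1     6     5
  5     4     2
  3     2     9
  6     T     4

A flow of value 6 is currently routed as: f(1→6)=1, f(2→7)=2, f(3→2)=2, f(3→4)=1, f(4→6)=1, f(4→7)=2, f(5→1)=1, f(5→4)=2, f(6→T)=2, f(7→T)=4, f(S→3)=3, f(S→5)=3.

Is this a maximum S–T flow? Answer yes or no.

Residual reachable from S: {5, S}; T is not reachable.
Saturated cut: S→3, 5→4, 5→1 with total capacity 6 = current flow value. Flow is maximum.

Yes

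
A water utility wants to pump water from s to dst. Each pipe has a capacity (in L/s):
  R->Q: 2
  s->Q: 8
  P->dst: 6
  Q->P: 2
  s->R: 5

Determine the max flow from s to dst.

Augment s->Q->P->dst: bottleneck 2. Total 2.
No augmenting path remains in the residual graph.

2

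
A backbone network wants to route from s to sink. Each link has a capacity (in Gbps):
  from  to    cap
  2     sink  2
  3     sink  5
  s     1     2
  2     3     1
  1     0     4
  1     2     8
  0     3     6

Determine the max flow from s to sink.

2

Augment s→1→2→sink: bottleneck 2. Total 2.
No augmenting path remains in the residual graph.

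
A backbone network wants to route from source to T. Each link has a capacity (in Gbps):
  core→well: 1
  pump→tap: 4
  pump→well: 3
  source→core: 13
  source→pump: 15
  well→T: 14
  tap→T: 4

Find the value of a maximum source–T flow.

8

Augment source→pump→tap→T: bottleneck 4. Total 4.
Augment source→pump→well→T: bottleneck 3. Total 7.
Augment source→core→well→T: bottleneck 1. Total 8.
No augmenting path remains in the residual graph.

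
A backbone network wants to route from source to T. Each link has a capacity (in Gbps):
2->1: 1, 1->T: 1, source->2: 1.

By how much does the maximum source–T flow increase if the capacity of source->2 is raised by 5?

Original max flow = 1.
Even with extra capacity on source->2, another cut of capacity 1 remains binding.
New max flow = 1. Increase = 0.

0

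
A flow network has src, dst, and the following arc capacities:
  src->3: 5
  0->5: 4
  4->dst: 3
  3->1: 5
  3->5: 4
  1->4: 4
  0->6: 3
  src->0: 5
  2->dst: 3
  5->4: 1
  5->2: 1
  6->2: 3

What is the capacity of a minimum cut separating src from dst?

6

Max flow = 6 (via 3 augmenting paths).
In the residual at optimum, the set reachable from src is {0, 1, 2, 3, 4, 5, 6, src}.
Cut edges: 2->dst (cap 3), 4->dst (cap 3). Sum = 6.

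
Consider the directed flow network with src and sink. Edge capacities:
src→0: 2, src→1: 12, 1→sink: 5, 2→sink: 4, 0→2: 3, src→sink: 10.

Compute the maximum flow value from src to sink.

Augment src→sink: bottleneck 10. Total 10.
Augment src→1→sink: bottleneck 5. Total 15.
Augment src→0→2→sink: bottleneck 2. Total 17.
No augmenting path remains in the residual graph.

17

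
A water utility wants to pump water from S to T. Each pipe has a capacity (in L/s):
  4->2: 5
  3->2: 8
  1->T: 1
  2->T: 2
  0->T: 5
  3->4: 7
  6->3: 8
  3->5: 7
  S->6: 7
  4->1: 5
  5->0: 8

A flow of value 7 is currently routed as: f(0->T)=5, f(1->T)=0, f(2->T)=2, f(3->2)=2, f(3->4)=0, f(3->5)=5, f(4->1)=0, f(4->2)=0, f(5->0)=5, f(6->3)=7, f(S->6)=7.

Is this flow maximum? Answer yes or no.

Residual reachable from S: {S}; T is not reachable.
Saturated cut: S->6 with total capacity 7 = current flow value. Flow is maximum.

Yes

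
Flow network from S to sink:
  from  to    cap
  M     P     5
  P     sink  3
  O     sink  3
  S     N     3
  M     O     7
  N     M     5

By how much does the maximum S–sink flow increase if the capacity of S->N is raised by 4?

Original max flow = 3.
After raising cap(S->N), augmenting paths through that edge carry 2 more units.
New max flow = 5. Increase = 2.

2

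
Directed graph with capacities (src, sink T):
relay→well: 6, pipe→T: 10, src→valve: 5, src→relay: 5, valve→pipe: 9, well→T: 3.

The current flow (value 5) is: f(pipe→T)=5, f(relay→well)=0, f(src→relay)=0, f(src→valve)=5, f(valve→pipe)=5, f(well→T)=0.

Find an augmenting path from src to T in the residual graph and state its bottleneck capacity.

Residual along src→relay→well→T: src→relay: 5, relay→well: 6, well→T: 3.
Bottleneck = min = 3.

src→relay→well→T, bottleneck 3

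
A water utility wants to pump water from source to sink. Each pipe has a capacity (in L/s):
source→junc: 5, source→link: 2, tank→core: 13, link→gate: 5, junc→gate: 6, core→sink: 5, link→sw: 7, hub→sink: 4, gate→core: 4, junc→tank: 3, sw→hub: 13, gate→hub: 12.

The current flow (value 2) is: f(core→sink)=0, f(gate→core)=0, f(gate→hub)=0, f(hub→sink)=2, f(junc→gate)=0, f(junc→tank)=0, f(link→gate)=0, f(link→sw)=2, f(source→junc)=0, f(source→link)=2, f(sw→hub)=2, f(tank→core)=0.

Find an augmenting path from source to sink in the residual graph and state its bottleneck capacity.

Residual along source→junc→gate→hub→sink: source→junc: 5, junc→gate: 6, gate→hub: 12, hub→sink: 2.
Bottleneck = min = 2.

source→junc→gate→hub→sink, bottleneck 2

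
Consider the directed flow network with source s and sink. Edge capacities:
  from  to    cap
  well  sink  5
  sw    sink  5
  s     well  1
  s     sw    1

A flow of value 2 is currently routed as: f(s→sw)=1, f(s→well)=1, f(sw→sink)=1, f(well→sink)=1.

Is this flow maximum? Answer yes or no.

Yes

Residual reachable from s: {s}; sink is not reachable.
Saturated cut: s→sw, s→well with total capacity 2 = current flow value. Flow is maximum.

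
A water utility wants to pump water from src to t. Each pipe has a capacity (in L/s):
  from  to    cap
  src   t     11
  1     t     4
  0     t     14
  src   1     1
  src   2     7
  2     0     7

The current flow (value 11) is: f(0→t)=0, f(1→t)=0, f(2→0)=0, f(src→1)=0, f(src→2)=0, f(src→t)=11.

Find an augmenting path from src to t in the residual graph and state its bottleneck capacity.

src→1→t, bottleneck 1

Residual along src→1→t: src→1: 1, 1→t: 4.
Bottleneck = min = 1.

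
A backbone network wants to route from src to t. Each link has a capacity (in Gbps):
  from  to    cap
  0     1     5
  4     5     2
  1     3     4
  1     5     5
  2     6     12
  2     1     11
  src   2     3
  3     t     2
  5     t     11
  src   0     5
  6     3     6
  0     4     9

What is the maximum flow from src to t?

Augment src->2->6->3->t: bottleneck 2. Total 2.
Augment src->2->1->5->t: bottleneck 1. Total 3.
Augment src->0->1->5->t: bottleneck 4. Total 7.
Augment src->0->4->5->t: bottleneck 1. Total 8.
No augmenting path remains in the residual graph.

8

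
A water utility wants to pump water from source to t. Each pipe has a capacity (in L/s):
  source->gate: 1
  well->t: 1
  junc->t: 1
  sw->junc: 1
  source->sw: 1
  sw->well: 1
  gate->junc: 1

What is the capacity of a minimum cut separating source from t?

Max flow = 2 (via 2 augmenting paths).
In the residual at optimum, the set reachable from source is {source}.
Cut edges: source->sw (cap 1), source->gate (cap 1). Sum = 2.

2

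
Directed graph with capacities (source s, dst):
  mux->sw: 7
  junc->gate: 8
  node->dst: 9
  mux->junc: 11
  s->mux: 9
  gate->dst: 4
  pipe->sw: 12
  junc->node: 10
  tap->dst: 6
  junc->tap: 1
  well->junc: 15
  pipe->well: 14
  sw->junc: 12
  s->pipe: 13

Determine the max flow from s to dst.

14

Augment s->mux->junc->node->dst: bottleneck 9. Total 9.
Augment s->pipe->well->junc->gate->dst: bottleneck 4. Total 13.
Augment s->pipe->well->junc->tap->dst: bottleneck 1. Total 14.
No augmenting path remains in the residual graph.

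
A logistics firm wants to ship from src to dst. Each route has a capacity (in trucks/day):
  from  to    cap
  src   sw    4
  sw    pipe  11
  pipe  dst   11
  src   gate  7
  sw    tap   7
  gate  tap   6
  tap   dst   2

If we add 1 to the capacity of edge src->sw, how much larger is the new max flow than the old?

1

Original max flow = 6.
After raising cap(src->sw), augmenting paths through that edge carry 1 more unit.
New max flow = 7. Increase = 1.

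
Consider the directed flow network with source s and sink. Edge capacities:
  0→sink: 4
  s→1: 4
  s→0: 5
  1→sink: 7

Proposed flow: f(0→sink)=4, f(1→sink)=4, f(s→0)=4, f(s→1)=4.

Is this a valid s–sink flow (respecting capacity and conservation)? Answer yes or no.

Every edge has 0 ≤ f(e) ≤ cap(e).
At each intermediate node, inflow equals outflow.

Yes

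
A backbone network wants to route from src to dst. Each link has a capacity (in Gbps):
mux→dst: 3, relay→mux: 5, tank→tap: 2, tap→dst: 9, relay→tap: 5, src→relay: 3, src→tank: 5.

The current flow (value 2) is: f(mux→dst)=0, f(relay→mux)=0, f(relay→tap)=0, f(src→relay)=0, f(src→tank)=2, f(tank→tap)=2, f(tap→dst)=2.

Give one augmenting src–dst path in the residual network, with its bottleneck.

Residual along src→relay→tap→dst: src→relay: 3, relay→tap: 5, tap→dst: 7.
Bottleneck = min = 3.

src→relay→tap→dst, bottleneck 3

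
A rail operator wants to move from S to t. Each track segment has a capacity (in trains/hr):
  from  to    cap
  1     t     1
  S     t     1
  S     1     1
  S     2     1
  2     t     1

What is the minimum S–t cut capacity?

3

Max flow = 3 (via 3 augmenting paths).
In the residual at optimum, the set reachable from S is {S}.
Cut edges: S→2 (cap 1), S→1 (cap 1), S→t (cap 1). Sum = 3.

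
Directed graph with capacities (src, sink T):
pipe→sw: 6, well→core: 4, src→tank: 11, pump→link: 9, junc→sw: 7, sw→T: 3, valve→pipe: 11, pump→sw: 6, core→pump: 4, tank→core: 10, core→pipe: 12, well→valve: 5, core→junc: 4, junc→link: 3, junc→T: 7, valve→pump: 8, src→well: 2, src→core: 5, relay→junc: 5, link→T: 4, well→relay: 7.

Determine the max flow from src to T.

Augment src→core→junc→T: bottleneck 4. Total 4.
Augment src→well→relay→junc→T: bottleneck 2. Total 6.
Augment src→core→pump→link→T: bottleneck 1. Total 7.
Augment src→tank→core→pump→link→T: bottleneck 3. Total 10.
Augment src→tank→core→pipe→sw→T: bottleneck 3. Total 13.
No augmenting path remains in the residual graph.

13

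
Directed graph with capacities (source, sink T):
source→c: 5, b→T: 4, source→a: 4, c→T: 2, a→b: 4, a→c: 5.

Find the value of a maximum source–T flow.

Augment source→c→T: bottleneck 2. Total 2.
Augment source→a→b→T: bottleneck 4. Total 6.
No augmenting path remains in the residual graph.

6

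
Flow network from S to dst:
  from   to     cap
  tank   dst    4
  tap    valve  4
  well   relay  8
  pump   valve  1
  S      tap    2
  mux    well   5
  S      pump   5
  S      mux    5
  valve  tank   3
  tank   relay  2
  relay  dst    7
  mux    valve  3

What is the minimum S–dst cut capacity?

Max flow = 8 (via 3 augmenting paths).
In the residual at optimum, the set reachable from S is {S, pump}.
Cut edges: S->tap (cap 2), S->mux (cap 5), pump->valve (cap 1). Sum = 8.

8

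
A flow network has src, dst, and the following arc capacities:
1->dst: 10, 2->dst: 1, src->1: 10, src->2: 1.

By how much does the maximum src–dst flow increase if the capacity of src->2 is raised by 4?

0

Original max flow = 11.
Even with extra capacity on src->2, another cut of capacity 11 remains binding.
New max flow = 11. Increase = 0.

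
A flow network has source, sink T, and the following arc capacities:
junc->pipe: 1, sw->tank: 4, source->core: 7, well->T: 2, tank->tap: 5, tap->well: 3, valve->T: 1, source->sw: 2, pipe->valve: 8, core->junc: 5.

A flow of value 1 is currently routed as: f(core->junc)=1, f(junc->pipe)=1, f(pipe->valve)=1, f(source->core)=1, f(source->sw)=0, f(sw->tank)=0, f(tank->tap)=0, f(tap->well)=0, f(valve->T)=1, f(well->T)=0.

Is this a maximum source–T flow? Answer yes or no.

Residual path source->sw->tank->tap->well->T has bottleneck 2 > 0.
Pushing 2 along it raises the flow to 3, so the given flow is not maximum.

No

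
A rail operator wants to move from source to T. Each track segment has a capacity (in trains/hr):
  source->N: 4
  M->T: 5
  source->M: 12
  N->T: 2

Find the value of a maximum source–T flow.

7

Augment source->M->T: bottleneck 5. Total 5.
Augment source->N->T: bottleneck 2. Total 7.
No augmenting path remains in the residual graph.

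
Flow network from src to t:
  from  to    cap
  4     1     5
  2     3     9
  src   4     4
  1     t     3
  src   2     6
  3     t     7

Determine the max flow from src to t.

9

Augment src→4→1→t: bottleneck 3. Total 3.
Augment src→2→3→t: bottleneck 6. Total 9.
No augmenting path remains in the residual graph.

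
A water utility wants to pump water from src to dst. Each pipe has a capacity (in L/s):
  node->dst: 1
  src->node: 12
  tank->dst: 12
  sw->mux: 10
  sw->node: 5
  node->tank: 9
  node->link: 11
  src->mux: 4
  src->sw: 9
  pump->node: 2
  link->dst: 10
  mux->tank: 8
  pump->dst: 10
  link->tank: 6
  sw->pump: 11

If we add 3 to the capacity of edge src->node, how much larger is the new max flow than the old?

3

Original max flow = 25.
After raising cap(src->node), augmenting paths through that edge carry 3 more units.
New max flow = 28. Increase = 3.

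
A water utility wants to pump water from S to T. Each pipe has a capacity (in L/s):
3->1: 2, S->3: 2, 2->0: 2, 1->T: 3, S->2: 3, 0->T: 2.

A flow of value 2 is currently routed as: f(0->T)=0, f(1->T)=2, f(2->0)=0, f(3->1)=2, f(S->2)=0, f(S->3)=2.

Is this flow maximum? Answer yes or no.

Residual path S->2->0->T has bottleneck 2 > 0.
Pushing 2 along it raises the flow to 4, so the given flow is not maximum.

No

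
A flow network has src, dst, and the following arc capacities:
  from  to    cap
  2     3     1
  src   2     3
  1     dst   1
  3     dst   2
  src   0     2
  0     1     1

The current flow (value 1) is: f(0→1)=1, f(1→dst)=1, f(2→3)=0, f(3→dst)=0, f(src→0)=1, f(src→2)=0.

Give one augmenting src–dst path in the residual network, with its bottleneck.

src→2→3→dst, bottleneck 1

Residual along src→2→3→dst: src→2: 3, 2→3: 1, 3→dst: 2.
Bottleneck = min = 1.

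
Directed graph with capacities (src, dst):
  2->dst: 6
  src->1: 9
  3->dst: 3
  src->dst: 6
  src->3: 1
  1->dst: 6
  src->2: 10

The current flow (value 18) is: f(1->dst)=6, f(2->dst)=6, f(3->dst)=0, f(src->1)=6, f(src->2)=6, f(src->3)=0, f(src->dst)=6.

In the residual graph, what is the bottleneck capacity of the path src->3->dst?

Residual capacities along the path: src->3: 1, 3->dst: 3.
Minimum is 1.

1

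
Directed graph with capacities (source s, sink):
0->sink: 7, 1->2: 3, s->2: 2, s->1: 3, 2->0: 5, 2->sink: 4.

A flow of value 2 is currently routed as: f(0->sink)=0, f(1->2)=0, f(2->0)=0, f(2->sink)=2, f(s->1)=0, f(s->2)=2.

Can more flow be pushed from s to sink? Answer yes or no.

Residual path s->1->2->sink has bottleneck 2 > 0.
Pushing 2 along it raises the flow to 4, so the given flow is not maximum.

Yes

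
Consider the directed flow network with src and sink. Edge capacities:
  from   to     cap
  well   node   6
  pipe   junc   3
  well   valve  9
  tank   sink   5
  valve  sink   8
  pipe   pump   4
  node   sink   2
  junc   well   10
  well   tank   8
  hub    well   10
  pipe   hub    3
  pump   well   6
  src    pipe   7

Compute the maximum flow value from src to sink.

Augment src->pipe->pump->well->tank->sink: bottleneck 4. Total 4.
Augment src->pipe->hub->well->tank->sink: bottleneck 1. Total 5.
Augment src->pipe->hub->well->node->sink: bottleneck 2. Total 7.
No augmenting path remains in the residual graph.

7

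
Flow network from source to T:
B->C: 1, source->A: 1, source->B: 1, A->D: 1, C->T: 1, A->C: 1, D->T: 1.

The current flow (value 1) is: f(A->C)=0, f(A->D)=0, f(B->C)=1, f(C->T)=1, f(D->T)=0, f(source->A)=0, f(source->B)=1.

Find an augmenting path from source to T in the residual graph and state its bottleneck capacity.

Residual along source->A->D->T: source->A: 1, A->D: 1, D->T: 1.
Bottleneck = min = 1.

source->A->D->T, bottleneck 1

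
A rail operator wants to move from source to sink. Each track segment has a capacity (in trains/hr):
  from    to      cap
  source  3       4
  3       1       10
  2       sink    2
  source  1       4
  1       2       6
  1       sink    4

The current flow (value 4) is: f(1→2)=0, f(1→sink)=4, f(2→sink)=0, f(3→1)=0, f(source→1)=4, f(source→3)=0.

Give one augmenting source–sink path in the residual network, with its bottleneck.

source→3→1→2→sink, bottleneck 2

Residual along source→3→1→2→sink: source→3: 4, 3→1: 10, 1→2: 6, 2→sink: 2.
Bottleneck = min = 2.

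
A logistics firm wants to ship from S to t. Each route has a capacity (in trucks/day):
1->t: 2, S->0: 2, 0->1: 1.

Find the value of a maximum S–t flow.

1

Augment S->0->1->t: bottleneck 1. Total 1.
No augmenting path remains in the residual graph.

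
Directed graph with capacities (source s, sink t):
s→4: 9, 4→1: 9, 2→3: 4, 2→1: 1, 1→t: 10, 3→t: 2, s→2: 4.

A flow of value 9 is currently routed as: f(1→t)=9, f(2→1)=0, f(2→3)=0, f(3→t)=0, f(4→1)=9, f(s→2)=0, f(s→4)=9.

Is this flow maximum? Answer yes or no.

No

Residual path s→2→1→t has bottleneck 1 > 0.
Pushing 1 along it raises the flow to 10, so the given flow is not maximum.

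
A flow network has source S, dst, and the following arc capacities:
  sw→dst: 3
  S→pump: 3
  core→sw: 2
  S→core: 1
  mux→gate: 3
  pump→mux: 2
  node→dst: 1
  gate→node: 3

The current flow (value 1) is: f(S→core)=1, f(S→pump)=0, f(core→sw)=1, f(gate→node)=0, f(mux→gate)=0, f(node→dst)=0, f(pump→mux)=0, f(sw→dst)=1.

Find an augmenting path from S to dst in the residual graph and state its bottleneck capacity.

S→pump→mux→gate→node→dst, bottleneck 1

Residual along S→pump→mux→gate→node→dst: S→pump: 3, pump→mux: 2, mux→gate: 3, gate→node: 3, node→dst: 1.
Bottleneck = min = 1.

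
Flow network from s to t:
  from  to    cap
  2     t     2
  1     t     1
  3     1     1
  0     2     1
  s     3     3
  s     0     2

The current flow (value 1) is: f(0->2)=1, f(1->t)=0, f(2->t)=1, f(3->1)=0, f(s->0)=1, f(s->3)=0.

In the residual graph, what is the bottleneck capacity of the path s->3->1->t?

1

Residual capacities along the path: s->3: 3, 3->1: 1, 1->t: 1.
Minimum is 1.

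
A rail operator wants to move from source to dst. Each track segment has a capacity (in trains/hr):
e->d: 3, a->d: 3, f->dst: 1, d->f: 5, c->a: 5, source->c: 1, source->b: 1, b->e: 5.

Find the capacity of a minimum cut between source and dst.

1

Max flow = 1 (via 1 augmenting path).
In the residual at optimum, the set reachable from source is {a, b, c, d, e, f, source}.
Cut edges: f->dst (cap 1). Sum = 1.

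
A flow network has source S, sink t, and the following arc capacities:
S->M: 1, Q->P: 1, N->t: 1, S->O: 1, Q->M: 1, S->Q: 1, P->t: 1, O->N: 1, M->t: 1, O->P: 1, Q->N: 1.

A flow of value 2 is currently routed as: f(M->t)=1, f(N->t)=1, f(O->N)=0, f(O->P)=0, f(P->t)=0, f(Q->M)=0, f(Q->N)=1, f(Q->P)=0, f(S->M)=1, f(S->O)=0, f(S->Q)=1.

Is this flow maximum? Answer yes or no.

Residual path S->O->P->t has bottleneck 1 > 0.
Pushing 1 along it raises the flow to 3, so the given flow is not maximum.

No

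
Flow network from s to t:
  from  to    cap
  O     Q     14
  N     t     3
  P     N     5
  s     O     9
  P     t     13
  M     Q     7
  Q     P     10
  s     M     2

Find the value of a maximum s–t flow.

10

Augment s->M->Q->P->t: bottleneck 2. Total 2.
Augment s->O->Q->P->t: bottleneck 8. Total 10.
No augmenting path remains in the residual graph.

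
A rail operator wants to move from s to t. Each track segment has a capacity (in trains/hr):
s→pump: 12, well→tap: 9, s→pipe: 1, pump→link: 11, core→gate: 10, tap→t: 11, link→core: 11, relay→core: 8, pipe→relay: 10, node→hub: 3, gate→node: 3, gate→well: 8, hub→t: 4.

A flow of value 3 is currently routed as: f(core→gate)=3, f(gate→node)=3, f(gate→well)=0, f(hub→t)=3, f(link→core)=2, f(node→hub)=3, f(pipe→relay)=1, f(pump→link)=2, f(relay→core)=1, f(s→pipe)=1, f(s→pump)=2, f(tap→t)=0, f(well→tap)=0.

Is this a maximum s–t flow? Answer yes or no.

Residual path s→pump→link→core→gate→well→tap→t has bottleneck 7 > 0.
Pushing 7 along it raises the flow to 10, so the given flow is not maximum.

No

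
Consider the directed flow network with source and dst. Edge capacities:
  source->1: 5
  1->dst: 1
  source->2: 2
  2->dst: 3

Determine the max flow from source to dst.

Augment source->2->dst: bottleneck 2. Total 2.
Augment source->1->dst: bottleneck 1. Total 3.
No augmenting path remains in the residual graph.

3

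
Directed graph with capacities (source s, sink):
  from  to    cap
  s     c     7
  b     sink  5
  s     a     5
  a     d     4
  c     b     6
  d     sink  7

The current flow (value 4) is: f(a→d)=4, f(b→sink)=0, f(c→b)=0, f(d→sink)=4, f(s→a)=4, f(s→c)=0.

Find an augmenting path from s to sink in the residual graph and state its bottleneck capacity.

s→c→b→sink, bottleneck 5

Residual along s→c→b→sink: s→c: 7, c→b: 6, b→sink: 5.
Bottleneck = min = 5.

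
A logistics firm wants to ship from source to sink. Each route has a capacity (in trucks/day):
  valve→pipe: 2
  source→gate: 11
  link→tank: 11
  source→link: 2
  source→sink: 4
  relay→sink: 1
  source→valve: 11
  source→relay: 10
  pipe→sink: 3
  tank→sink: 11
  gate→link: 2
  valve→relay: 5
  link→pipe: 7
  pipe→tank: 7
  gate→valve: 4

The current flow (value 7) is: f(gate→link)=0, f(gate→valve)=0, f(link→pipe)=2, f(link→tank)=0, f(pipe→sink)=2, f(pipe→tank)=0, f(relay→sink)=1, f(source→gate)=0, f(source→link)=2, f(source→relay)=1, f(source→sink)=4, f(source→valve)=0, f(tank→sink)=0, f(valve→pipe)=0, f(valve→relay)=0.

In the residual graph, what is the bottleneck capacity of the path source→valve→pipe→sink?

Residual capacities along the path: source→valve: 11, valve→pipe: 2, pipe→sink: 1.
Minimum is 1.

1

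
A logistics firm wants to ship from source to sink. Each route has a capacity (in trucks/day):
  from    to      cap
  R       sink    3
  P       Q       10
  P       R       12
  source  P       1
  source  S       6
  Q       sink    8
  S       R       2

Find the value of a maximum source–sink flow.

Augment source->S->R->sink: bottleneck 2. Total 2.
Augment source->P->R->sink: bottleneck 1. Total 3.
No augmenting path remains in the residual graph.

3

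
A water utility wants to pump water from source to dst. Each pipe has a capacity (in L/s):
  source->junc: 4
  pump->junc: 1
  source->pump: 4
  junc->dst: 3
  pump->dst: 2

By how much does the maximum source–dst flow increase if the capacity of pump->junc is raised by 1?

Original max flow = 5.
Edge pump->junc does not cross the min cut (source side {junc, pump, source}), so extra capacity there cannot help.
New max flow = 5. Increase = 0.

0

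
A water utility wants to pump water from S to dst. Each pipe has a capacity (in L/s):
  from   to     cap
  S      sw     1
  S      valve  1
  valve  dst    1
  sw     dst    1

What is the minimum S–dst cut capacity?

2

Max flow = 2 (via 2 augmenting paths).
In the residual at optimum, the set reachable from S is {S}.
Cut edges: S→sw (cap 1), S→valve (cap 1). Sum = 2.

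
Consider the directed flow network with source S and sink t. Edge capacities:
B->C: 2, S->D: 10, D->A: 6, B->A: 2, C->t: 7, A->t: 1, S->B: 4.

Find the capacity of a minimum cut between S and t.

Max flow = 3 (via 2 augmenting paths).
In the residual at optimum, the set reachable from S is {A, B, D, S}.
Cut edges: B->C (cap 2), A->t (cap 1). Sum = 3.

3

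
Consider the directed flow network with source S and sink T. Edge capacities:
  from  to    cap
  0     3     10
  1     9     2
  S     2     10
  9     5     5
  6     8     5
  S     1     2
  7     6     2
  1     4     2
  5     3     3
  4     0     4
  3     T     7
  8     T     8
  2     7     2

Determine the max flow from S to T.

4

Augment S->1->4->0->3->T: bottleneck 2. Total 2.
Augment S->2->7->6->8->T: bottleneck 2. Total 4.
No augmenting path remains in the residual graph.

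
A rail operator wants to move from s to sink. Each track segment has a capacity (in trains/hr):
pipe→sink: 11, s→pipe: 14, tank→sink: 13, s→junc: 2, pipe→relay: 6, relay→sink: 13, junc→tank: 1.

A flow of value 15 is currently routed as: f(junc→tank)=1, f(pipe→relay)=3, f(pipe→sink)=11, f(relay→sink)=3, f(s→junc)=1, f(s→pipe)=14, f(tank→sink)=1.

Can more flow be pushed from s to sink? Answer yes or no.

Residual reachable from s: {junc, s}; sink is not reachable.
Saturated cut: s→pipe, junc→tank with total capacity 15 = current flow value. Flow is maximum.

No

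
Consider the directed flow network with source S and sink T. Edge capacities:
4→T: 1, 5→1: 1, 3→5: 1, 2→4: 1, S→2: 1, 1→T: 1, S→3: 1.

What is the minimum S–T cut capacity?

Max flow = 2 (via 2 augmenting paths).
In the residual at optimum, the set reachable from S is {S}.
Cut edges: S→3 (cap 1), S→2 (cap 1). Sum = 2.

2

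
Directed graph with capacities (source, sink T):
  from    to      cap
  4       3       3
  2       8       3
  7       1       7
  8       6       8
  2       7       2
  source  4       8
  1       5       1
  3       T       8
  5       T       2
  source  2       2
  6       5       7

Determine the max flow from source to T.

Augment source→4→3→T: bottleneck 3. Total 3.
Augment source→2→7→1→5→T: bottleneck 1. Total 4.
Augment source→2→8→6→5→T: bottleneck 1. Total 5.
No augmenting path remains in the residual graph.

5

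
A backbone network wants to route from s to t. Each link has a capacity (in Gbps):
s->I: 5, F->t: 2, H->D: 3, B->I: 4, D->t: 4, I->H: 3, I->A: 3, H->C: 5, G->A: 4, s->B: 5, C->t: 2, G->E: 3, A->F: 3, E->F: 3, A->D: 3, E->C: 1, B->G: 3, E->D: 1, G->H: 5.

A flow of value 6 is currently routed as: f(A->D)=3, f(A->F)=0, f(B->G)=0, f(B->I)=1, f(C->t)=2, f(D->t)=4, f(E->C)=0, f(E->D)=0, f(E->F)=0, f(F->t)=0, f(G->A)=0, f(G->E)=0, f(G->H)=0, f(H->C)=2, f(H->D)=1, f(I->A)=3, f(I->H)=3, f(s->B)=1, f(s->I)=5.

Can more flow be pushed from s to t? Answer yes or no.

Residual path s->B->G->E->F->t has bottleneck 2 > 0.
Pushing 2 along it raises the flow to 8, so the given flow is not maximum.

Yes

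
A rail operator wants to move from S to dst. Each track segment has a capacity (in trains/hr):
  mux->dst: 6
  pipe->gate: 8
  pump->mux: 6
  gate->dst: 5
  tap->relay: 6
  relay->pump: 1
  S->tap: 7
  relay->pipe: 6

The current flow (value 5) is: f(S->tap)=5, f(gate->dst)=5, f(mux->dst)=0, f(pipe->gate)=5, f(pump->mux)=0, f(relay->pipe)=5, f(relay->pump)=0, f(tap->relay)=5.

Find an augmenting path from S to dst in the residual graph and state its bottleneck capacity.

Residual along S->tap->relay->pump->mux->dst: S->tap: 2, tap->relay: 1, relay->pump: 1, pump->mux: 6, mux->dst: 6.
Bottleneck = min = 1.

S->tap->relay->pump->mux->dst, bottleneck 1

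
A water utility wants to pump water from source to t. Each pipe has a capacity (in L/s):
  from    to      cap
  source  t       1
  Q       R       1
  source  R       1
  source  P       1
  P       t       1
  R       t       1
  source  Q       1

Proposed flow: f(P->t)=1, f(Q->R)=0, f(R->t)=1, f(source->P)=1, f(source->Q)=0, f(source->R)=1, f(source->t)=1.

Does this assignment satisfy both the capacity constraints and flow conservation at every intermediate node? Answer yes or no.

Every edge has 0 ≤ f(e) ≤ cap(e).
At each intermediate node, inflow equals outflow.

Yes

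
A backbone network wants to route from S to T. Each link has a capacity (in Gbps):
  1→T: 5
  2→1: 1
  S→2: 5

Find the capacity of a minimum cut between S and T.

Max flow = 1 (via 1 augmenting path).
In the residual at optimum, the set reachable from S is {2, S}.
Cut edges: 2→1 (cap 1). Sum = 1.

1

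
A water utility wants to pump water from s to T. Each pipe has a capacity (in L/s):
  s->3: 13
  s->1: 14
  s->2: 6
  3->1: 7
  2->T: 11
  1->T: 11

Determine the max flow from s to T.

Augment s->2->T: bottleneck 6. Total 6.
Augment s->1->T: bottleneck 11. Total 17.
No augmenting path remains in the residual graph.

17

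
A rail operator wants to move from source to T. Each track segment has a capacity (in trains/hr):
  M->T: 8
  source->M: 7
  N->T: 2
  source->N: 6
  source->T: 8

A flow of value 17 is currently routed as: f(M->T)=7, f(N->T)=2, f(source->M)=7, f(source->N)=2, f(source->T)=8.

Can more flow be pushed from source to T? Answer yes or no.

Residual reachable from source: {N, source}; T is not reachable.
Saturated cut: source->M, source->T, N->T with total capacity 17 = current flow value. Flow is maximum.

No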